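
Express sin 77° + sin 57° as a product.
sin 77° + sin 57° = 2 sin(67°) cos(10°)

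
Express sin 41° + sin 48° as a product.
sin 41° + sin 48° = 2 sin(44.5°) cos(-3.5°)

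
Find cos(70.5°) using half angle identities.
cos(70.5°) = √((1 + cos 141°)/2) = 0.3338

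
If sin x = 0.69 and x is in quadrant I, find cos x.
cos x = 0.7238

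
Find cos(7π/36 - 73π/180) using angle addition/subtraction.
cos(7π/36 - 73π/180) = cos 7π/36 cos 73π/180 + sin 7π/36 sin 73π/180 = 0.788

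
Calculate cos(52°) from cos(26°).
cos(52°) = cos²26° - sin²26° = 0.6157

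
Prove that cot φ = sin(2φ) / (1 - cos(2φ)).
RHS = 2 sin φ cos φ / (2sin²φ) = cos φ/sin φ = cot φ = LHS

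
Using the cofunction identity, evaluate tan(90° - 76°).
tan(90° - 76°) = cot(76°) = 0.2493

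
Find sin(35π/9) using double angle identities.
sin(35π/9) = 2 sin 35π/18 cos 35π/18 = -0.342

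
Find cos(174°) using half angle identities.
cos(174°) = -√((1 + cos 348°)/2) = -0.9945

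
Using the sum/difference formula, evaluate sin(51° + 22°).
sin(51° + 22°) = sin 51° cos 22° + cos 51° sin 22° = 0.9563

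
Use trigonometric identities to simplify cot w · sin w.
cot w · sin w = cos w (using Quotient identity)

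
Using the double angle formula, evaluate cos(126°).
cos(126°) = cos²63° - sin²63° = -0.5878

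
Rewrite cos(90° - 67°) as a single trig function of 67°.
cos(90° - 67°) = sin(67°)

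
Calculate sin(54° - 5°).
sin(54° - 5°) = sin 54° cos 5° - cos 54° sin 5° = 0.7547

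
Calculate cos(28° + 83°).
cos(28° + 83°) = cos 28° cos 83° - sin 28° sin 83° = -0.3584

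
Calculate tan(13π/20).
tan(13π/20) = -1.963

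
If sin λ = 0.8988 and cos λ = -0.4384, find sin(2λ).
sin(2λ) = 2 sin λ cos λ = -0.7881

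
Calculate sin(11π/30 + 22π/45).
sin(11π/30 + 22π/45) = sin 11π/30 cos 22π/45 + cos 11π/30 sin 22π/45 = 0.4384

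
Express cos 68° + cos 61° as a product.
cos 68° + cos 61° = 2 cos(64.5°) cos(3.5°)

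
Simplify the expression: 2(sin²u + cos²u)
2(sin²u + cos²u) = 2 (using Pythagorean identity)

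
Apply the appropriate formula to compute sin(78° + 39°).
sin(78° + 39°) = sin 78° cos 39° + cos 78° sin 39° = 0.891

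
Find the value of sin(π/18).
sin(π/18) = 0.1736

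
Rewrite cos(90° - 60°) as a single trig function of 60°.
cos(90° - 60°) = sin(60°)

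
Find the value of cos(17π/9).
cos(17π/9) = 0.9397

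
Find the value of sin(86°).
sin(86°) = 0.9976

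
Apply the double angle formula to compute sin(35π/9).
sin(35π/9) = 2 sin 35π/18 cos 35π/18 = -0.342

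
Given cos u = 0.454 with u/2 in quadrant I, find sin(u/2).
sin(u/2) = ±√((1 - cos u)/2); positive since u/2 ∈ QI, so sin(u/2) = 0.5225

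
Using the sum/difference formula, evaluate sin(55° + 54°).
sin(55° + 54°) = sin 55° cos 54° + cos 55° sin 54° = 0.9455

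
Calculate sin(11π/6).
sin(11π/6) = -1/2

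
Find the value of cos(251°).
cos(251°) = -0.3256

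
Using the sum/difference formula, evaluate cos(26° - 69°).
cos(26° - 69°) = cos 26° cos 69° + sin 26° sin 69° = 0.7314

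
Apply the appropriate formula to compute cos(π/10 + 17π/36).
cos(π/10 + 17π/36) = cos π/10 cos 17π/36 - sin π/10 sin 17π/36 = -0.225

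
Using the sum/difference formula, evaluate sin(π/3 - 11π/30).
sin(π/3 - 11π/30) = sin π/3 cos 11π/30 - cos π/3 sin 11π/30 = -0.1045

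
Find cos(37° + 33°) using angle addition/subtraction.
cos(37° + 33°) = cos 37° cos 33° - sin 37° sin 33° = 0.342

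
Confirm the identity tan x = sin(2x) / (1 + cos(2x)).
RHS = 2 sin x cos x / (2cos²x) = sin x/cos x = tan x = LHS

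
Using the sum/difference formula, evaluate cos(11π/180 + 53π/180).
cos(11π/180 + 53π/180) = cos 11π/180 cos 53π/180 - sin 11π/180 sin 53π/180 = 0.4384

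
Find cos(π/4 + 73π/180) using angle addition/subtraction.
cos(π/4 + 73π/180) = cos π/4 cos 73π/180 - sin π/4 sin 73π/180 = -0.4695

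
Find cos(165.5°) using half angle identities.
cos(165.5°) = -√((1 + cos 331°)/2) = -0.9681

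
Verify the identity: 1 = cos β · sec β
RHS = cos β · (1/cos β) = 1 = LHS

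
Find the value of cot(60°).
cot(60°) = √3/3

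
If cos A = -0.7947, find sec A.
sec A = 1/cos A = -1.258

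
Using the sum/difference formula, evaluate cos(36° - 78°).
cos(36° - 78°) = cos 36° cos 78° + sin 36° sin 78° = 0.7431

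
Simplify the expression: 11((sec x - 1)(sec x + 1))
11((sec x - 1)(sec x + 1)) = 11(tan²x) (using Diff. of squares)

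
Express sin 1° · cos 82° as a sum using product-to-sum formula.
sin 1° cos 82° = (1/2)[sin(1°+82°) + sin(1°-82°)]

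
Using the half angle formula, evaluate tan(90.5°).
tan(90.5°) = sin 181° / (1 + cos 181°) = -114.6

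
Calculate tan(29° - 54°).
tan(29° - 54°) = (tan 29° - tan 54°)/(1 + tan 29° tan 54°) = -0.4663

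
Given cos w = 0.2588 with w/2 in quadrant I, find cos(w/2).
cos(w/2) = ±√((1 + cos w)/2); positive since w/2 ∈ QI, so cos(w/2) = 0.7933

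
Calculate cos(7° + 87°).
cos(7° + 87°) = cos 7° cos 87° - sin 7° sin 87° = -0.06976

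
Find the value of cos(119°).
cos(119°) = -0.4848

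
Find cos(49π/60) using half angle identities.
cos(49π/60) = -√((1 + cos 49π/30)/2) = -0.8387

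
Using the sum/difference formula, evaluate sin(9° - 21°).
sin(9° - 21°) = sin 9° cos 21° - cos 9° sin 21° = -0.2079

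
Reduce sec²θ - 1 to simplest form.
sec²θ - 1 = tan²θ (using Pythagorean identity)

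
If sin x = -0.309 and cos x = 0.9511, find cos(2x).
cos(2x) = cos²x - sin²x = 0.8091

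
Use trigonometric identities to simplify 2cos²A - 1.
2cos²A - 1 = cos(2A) (using Double angle)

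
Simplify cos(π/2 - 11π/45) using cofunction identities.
cos(π/2 - 11π/45) = sin(11π/45)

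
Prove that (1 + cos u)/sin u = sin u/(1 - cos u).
RHS = sin u(1 + cos u) / ((1 - cos u)(1 + cos u)) = sin u(1 + cos u) / (1 - cos²u) = sin u(1 + cos u) / sin²u = (1 + cos u)/sin u = LHS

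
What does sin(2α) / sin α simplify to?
sin(2α) / sin α = 2 cos α (using Double angle)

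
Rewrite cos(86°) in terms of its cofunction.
cos(86°) = sin(90° - 86°) = sin(4°)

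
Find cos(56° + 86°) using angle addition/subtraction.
cos(56° + 86°) = cos 56° cos 86° - sin 56° sin 86° = -0.788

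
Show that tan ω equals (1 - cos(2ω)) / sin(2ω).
RHS = 2sin²ω / (2 sin ω cos ω) = sin ω/cos ω = tan ω = LHS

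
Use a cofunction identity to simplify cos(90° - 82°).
cos(90° - 82°) = sin(82°)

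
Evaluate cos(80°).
cos(80°) = 0.1736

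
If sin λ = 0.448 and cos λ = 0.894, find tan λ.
tan λ = sin λ / cos λ = 0.5011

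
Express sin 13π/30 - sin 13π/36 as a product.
sin 13π/30 - sin 13π/36 = 2 cos(143π/360) sin(13π/360)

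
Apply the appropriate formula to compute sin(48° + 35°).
sin(48° + 35°) = sin 48° cos 35° + cos 48° sin 35° = 0.9925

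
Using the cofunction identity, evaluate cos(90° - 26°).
cos(90° - 26°) = sin(26°) = 0.4384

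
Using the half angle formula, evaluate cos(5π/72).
cos(5π/72) = √((1 + cos 5π/36)/2) = 0.9763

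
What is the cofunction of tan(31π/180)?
tan(31π/180) = cot(π/2 - 31π/180) = cot(59π/180)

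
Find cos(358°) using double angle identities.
cos(358°) = cos²179° - sin²179° = 0.9994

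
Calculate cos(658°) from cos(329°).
cos(658°) = cos²329° - sin²329° = 0.4695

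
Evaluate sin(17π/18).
sin(17π/18) = 0.1736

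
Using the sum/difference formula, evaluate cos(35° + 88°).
cos(35° + 88°) = cos 35° cos 88° - sin 35° sin 88° = -0.5446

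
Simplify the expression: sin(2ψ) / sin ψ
sin(2ψ) / sin ψ = 2 cos ψ (using Double angle)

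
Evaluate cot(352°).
cot(352°) = -7.115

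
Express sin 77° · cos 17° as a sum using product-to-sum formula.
sin 77° cos 17° = (1/2)[sin(77°+17°) + sin(77°-17°)]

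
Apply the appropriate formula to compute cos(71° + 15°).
cos(71° + 15°) = cos 71° cos 15° - sin 71° sin 15° = 0.06976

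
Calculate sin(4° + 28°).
sin(4° + 28°) = sin 4° cos 28° + cos 4° sin 28° = 0.5299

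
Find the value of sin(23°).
sin(23°) = 0.3907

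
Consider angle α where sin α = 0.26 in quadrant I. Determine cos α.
cos α = √(1 - sin²α) = 0.9656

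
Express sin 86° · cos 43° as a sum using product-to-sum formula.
sin 86° cos 43° = (1/2)[sin(86°+43°) + sin(86°-43°)]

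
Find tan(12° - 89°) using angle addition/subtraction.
tan(12° - 89°) = (tan 12° - tan 89°)/(1 + tan 12° tan 89°) = -4.331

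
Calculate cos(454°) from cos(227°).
cos(454°) = 1 - 2sin²227° = -0.06976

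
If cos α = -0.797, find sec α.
sec α = 1/cos α = -1.255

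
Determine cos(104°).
cos(104°) = -0.2419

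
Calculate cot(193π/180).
cot(193π/180) = 4.331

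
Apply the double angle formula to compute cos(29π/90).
cos(29π/90) = 1 - 2sin²29π/180 = 0.5299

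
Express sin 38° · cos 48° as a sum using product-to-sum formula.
sin 38° cos 48° = (1/2)[sin(38°+48°) + sin(38°-48°)]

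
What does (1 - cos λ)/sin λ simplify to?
(1 - cos λ)/sin λ = tan(λ/2) (using Half angle)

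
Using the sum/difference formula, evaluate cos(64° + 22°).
cos(64° + 22°) = cos 64° cos 22° - sin 64° sin 22° = 0.06976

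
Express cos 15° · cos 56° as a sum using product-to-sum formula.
cos 15° cos 56° = (1/2)[cos(15°-56°) + cos(15°+56°)]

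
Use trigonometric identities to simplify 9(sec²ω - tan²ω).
9(sec²ω - tan²ω) = 9 (using Pythagorean identity)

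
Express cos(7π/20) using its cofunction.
cos(7π/20) = sin(π/2 - 7π/20) = sin(3π/20)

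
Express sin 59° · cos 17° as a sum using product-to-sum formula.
sin 59° cos 17° = (1/2)[sin(59°+17°) + sin(59°-17°)]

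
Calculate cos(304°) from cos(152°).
cos(304°) = 1 - 2sin²152° = 0.5592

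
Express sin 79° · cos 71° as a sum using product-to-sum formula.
sin 79° cos 71° = (1/2)[sin(79°+71°) + sin(79°-71°)]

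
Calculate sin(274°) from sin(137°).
sin(274°) = 2 sin 137° cos 137° = -0.9976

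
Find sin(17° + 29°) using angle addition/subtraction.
sin(17° + 29°) = sin 17° cos 29° + cos 17° sin 29° = 0.7193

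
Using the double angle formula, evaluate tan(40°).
tan(40°) = 2 tan 20° / (1 - tan²20°) = 0.8391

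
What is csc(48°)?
csc(48°) = 1.346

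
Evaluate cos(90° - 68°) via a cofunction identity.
cos(90° - 68°) = sin(68°) = 0.9272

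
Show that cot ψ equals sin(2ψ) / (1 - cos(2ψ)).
RHS = 2 sin ψ cos ψ / (2sin²ψ) = cos ψ/sin ψ = cot ψ = LHS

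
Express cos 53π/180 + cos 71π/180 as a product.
cos 53π/180 + cos 71π/180 = 2 cos(31π/90) cos(-π/20)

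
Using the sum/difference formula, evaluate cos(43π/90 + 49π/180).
cos(43π/90 + 49π/180) = cos 43π/90 cos 49π/180 - sin 43π/90 sin 49π/180 = -√2/2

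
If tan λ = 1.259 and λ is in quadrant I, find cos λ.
cos λ = 0.622 (using tan²λ + 1 = sec²λ)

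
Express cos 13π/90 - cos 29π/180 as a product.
cos 13π/90 - cos 29π/180 = -2 sin(11π/72) sin(-π/120)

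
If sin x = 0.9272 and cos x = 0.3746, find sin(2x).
sin(2x) = 2 sin x cos x = 0.6947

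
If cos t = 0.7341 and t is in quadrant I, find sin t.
sin t = 0.679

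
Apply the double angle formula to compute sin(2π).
sin(2π) = 2 sin π cos π = 0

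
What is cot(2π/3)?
cot(2π/3) = -√3/3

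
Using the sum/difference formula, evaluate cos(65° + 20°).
cos(65° + 20°) = cos 65° cos 20° - sin 65° sin 20° = 0.08716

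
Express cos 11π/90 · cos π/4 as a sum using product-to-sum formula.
cos 11π/90 cos π/4 = (1/2)[cos(11π/90-π/4) + cos(11π/90+π/4)]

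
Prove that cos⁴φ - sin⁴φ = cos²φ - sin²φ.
LHS = (cos²φ - sin²φ)(cos²φ + sin²φ) = (cos²φ - sin²φ) · 1 = cos²φ - sin²φ = RHS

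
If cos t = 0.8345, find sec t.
sec t = 1/cos t = 1.198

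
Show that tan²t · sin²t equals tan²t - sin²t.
RHS = sin²t/cos²t - sin²t = sin²t(1/cos²t - 1) = sin²t · (1 - cos²t)/cos²t = sin²t · sin²t/cos²t = sin²t · tan²t = LHS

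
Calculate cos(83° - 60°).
cos(83° - 60°) = cos 83° cos 60° + sin 83° sin 60° = 0.9205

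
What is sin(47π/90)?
sin(47π/90) = 0.9976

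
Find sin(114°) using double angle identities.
sin(114°) = 2 sin 57° cos 57° = 0.9135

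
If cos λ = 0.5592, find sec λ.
sec λ = 1/cos λ = 1.788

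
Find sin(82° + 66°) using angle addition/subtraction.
sin(82° + 66°) = sin 82° cos 66° + cos 82° sin 66° = 0.5299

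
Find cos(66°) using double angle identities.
cos(66°) = cos²33° - sin²33° = 0.4067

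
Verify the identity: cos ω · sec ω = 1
LHS = cos ω · (1/cos ω) = 1 = RHS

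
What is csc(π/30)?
csc(π/30) = 9.567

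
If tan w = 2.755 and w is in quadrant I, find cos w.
cos w = 0.3412 (using tan²w + 1 = sec²w)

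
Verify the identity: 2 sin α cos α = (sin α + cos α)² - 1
RHS = sin²α + 2 sin α cos α + cos²α - 1 = (sin²α + cos²α) + 2 sin α cos α - 1 = 1 + 2 sin α cos α - 1 = 2 sin α cos α = LHS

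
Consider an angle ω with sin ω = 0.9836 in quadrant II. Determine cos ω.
cos ω = ±√(1 - sin²ω) = -0.1804 (negative in QII)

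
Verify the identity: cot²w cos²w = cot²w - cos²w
RHS = cos²w/sin²w - cos²w = cos²w(1/sin²w - 1) = cos²w · (1 - sin²w)/sin²w = cos²w · cos²w/sin²w = cos²w · cot²w = LHS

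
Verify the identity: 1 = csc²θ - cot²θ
RHS = 1/sin²θ - cos²θ/sin²θ = (1 - cos²θ)/sin²θ = sin²θ/sin²θ = 1 = LHS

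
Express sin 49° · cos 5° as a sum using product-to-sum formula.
sin 49° cos 5° = (1/2)[sin(49°+5°) + sin(49°-5°)]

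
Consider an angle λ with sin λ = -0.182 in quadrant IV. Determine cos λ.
cos λ = √(1 - sin²λ) = 0.9833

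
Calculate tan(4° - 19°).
tan(4° - 19°) = (tan 4° - tan 19°)/(1 + tan 4° tan 19°) = -(2-√3)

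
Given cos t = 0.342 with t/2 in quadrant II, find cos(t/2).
cos(t/2) = ±√((1 + cos t)/2); negative since t/2 ∈ QII, so cos(t/2) = -0.8191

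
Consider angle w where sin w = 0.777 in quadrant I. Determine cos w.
cos w = √(1 - sin²w) = 0.6295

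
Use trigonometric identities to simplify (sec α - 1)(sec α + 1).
(sec α - 1)(sec α + 1) = tan²α (using Diff. of squares)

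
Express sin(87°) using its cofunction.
sin(87°) = cos(90° - 87°) = cos(3°)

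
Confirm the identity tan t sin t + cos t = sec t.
LHS = sin²t/cos t + cos t = (sin²t + cos²t)/cos t = 1/cos t = sec t = RHS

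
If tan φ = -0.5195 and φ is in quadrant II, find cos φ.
cos φ = -0.8874 (using tan²φ + 1 = sec²φ)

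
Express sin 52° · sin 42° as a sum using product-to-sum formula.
sin 52° sin 42° = (1/2)[cos(52°-42°) - cos(52°+42°)]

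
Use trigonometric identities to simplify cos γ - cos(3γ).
cos γ - cos(3γ) = 2 sin(2γ) sin γ (using Sum-to-product)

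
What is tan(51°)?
tan(51°) = 1.235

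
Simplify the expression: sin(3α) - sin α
sin(3α) - sin α = 2 cos(2α) sin α (using Sum-to-product)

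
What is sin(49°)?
sin(49°) = 0.7547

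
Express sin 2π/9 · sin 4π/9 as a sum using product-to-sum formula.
sin 2π/9 sin 4π/9 = (1/2)[cos(2π/9-4π/9) - cos(2π/9+4π/9)]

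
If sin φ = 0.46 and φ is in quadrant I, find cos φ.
cos φ = 0.8879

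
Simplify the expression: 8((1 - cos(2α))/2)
8((1 - cos(2α))/2) = 8(sin²α) (using Power reduction)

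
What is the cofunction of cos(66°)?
cos(66°) = sin(90° - 66°) = sin(24°)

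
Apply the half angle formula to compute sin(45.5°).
sin(45.5°) = √((1 - cos 91°)/2) = 0.7133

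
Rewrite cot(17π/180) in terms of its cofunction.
cot(17π/180) = tan(π/2 - 17π/180) = tan(73π/180)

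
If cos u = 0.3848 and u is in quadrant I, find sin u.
sin u = 0.923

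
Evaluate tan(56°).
tan(56°) = 1.483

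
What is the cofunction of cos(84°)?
cos(84°) = sin(90° - 84°) = sin(6°)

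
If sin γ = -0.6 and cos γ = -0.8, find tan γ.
tan γ = sin γ / cos γ = 0.75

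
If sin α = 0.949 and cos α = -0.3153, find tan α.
tan α = sin α / cos α = -3.01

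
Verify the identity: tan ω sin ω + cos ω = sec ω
LHS = sin²ω/cos ω + cos ω = (sin²ω + cos²ω)/cos ω = 1/cos ω = sec ω = RHS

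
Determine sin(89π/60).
sin(89π/60) = -0.9986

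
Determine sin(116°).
sin(116°) = 0.8988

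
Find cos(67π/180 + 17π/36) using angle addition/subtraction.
cos(67π/180 + 17π/36) = cos 67π/180 cos 17π/36 - sin 67π/180 sin 17π/36 = -0.8829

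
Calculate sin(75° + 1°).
sin(75° + 1°) = sin 75° cos 1° + cos 75° sin 1° = 0.9703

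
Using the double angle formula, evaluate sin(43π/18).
sin(43π/18) = 2 sin 43π/36 cos 43π/36 = 0.9397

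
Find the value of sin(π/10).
sin(π/10) = 0.309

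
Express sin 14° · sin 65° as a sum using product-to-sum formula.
sin 14° sin 65° = (1/2)[cos(14°-65°) - cos(14°+65°)]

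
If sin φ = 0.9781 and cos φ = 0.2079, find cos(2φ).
cos(2φ) = cos²φ - sin²φ = -0.9135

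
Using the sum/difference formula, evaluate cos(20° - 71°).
cos(20° - 71°) = cos 20° cos 71° + sin 20° sin 71° = 0.6293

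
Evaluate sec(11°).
sec(11°) = 1.019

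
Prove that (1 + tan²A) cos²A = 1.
LHS = sec²A · cos²A = (1/cos²A) · cos²A = 1 = RHS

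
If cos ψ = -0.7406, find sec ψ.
sec ψ = 1/cos ψ = -1.35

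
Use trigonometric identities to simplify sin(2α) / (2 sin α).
sin(2α) / (2 sin α) = cos α (using Double angle)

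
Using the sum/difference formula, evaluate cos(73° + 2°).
cos(73° + 2°) = cos 73° cos 2° - sin 73° sin 2° = (√6-√2)/4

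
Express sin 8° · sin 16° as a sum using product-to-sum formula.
sin 8° sin 16° = (1/2)[cos(8°-16°) - cos(8°+16°)]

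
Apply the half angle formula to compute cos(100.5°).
cos(100.5°) = -√((1 + cos 201°)/2) = -0.1822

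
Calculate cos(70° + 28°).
cos(70° + 28°) = cos 70° cos 28° - sin 70° sin 28° = -0.1392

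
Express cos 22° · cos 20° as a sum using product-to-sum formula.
cos 22° cos 20° = (1/2)[cos(22°-20°) + cos(22°+20°)]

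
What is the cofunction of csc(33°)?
csc(33°) = sec(90° - 33°) = sec(57°)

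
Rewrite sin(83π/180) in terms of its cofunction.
sin(83π/180) = cos(π/2 - 83π/180) = cos(7π/180)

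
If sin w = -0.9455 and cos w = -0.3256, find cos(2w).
cos(2w) = cos²w - sin²w = -0.788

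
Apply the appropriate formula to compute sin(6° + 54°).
sin(6° + 54°) = sin 6° cos 54° + cos 6° sin 54° = √3/2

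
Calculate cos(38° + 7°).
cos(38° + 7°) = cos 38° cos 7° - sin 38° sin 7° = √2/2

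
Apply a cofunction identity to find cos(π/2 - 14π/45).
cos(π/2 - 14π/45) = sin(14π/45) = 0.829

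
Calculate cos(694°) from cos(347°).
cos(694°) = cos²347° - sin²347° = 0.8988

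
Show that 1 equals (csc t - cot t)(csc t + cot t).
RHS = csc²t - cot²t = (1 + cot²t) - cot²t = 1 = LHS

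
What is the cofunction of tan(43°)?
tan(43°) = cot(90° - 43°) = cot(47°)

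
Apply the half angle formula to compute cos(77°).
cos(77°) = √((1 + cos 154°)/2) = 0.225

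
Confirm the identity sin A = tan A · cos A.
RHS = (sin A/cos A) · cos A = sin A = LHS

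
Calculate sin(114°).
sin(114°) = 0.9135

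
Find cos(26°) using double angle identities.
cos(26°) = cos²13° - sin²13° = 0.8988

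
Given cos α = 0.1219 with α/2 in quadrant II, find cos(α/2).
cos(α/2) = ±√((1 + cos α)/2); negative since α/2 ∈ QII, so cos(α/2) = -0.749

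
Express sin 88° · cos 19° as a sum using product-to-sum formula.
sin 88° cos 19° = (1/2)[sin(88°+19°) + sin(88°-19°)]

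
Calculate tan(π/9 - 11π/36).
tan(π/9 - 11π/36) = (tan π/9 - tan 11π/36)/(1 + tan π/9 tan 11π/36) = -0.7002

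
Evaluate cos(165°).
cos(165°) = -(√6+√2)/4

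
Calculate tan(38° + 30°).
tan(38° + 30°) = (tan 38° + tan 30°)/(1 - tan 38° tan 30°) = 2.475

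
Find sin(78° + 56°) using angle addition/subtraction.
sin(78° + 56°) = sin 78° cos 56° + cos 78° sin 56° = 0.7193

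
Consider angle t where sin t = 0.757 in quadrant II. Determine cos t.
cos t = ±√(1 - sin²t) = -0.6534 (negative in QII)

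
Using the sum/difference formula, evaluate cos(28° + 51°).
cos(28° + 51°) = cos 28° cos 51° - sin 28° sin 51° = 0.1908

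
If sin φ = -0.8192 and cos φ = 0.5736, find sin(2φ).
sin(2φ) = 2 sin φ cos φ = -0.9398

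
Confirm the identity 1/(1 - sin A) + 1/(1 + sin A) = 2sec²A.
LHS = [(1 + sin A) + (1 - sin A)] / [(1 - sin A)(1 + sin A)] = 2/(1 - sin²A) = 2/cos²A = 2sec²A = RHS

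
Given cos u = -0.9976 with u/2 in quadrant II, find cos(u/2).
cos(u/2) = ±√((1 + cos u)/2); negative since u/2 ∈ QII, so cos(u/2) = -0.03464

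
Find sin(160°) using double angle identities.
sin(160°) = 2 sin 80° cos 80° = 0.342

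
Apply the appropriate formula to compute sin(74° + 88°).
sin(74° + 88°) = sin 74° cos 88° + cos 74° sin 88° = 0.309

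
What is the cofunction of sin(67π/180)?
sin(67π/180) = cos(π/2 - 67π/180) = cos(23π/180)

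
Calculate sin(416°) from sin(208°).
sin(416°) = 2 sin 208° cos 208° = 0.829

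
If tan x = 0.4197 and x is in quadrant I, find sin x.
sin x = 0.387 (using tan²x + 1 = sec²x)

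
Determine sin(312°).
sin(312°) = -0.7431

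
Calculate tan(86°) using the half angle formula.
tan(86°) = sin 172° / (1 + cos 172°) = 14.3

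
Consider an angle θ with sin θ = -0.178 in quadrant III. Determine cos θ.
cos θ = ±√(1 - sin²θ) = -0.984 (negative in QIII)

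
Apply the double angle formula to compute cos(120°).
cos(120°) = cos²60° - sin²60° = -1/2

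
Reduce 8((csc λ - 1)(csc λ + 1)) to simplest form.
8((csc λ - 1)(csc λ + 1)) = 8(cot²λ) (using Diff. of squares)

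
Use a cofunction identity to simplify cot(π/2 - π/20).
cot(π/2 - π/20) = tan(π/20)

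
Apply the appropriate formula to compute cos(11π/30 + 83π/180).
cos(11π/30 + 83π/180) = cos 11π/30 cos 83π/180 - sin 11π/30 sin 83π/180 = -0.8572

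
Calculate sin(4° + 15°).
sin(4° + 15°) = sin 4° cos 15° + cos 4° sin 15° = 0.3256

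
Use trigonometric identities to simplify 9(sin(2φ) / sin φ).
9(sin(2φ) / sin φ) = 9(2 cos φ) (using Double angle)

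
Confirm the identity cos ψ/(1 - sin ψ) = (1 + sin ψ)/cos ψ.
RHS = (1 + sin ψ)(1 - sin ψ) / (cos ψ(1 - sin ψ)) = (1 - sin²ψ) / (cos ψ(1 - sin ψ)) = cos²ψ / (cos ψ(1 - sin ψ)) = cos ψ/(1 - sin ψ) = LHS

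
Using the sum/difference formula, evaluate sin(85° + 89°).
sin(85° + 89°) = sin 85° cos 89° + cos 85° sin 89° = 0.1045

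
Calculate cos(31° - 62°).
cos(31° - 62°) = cos 31° cos 62° + sin 31° sin 62° = 0.8572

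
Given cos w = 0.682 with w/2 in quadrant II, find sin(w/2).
sin(w/2) = ±√((1 - cos w)/2); positive since w/2 ∈ QII, so sin(w/2) = 0.3987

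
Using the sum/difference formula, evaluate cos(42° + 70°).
cos(42° + 70°) = cos 42° cos 70° - sin 42° sin 70° = -0.3746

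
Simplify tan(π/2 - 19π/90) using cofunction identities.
tan(π/2 - 19π/90) = cot(19π/90)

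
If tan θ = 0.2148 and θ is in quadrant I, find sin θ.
sin θ = 0.21 (using tan²θ + 1 = sec²θ)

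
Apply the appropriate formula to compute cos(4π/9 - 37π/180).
cos(4π/9 - 37π/180) = cos 4π/9 cos 37π/180 + sin 4π/9 sin 37π/180 = 0.7314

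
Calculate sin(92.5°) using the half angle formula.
sin(92.5°) = √((1 - cos 185°)/2) = 0.999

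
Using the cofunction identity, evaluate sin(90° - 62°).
sin(90° - 62°) = cos(62°) = 0.4695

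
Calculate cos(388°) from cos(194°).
cos(388°) = cos²194° - sin²194° = 0.8829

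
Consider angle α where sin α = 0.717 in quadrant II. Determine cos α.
cos α = ±√(1 - sin²α) = -0.6971 (negative in QII)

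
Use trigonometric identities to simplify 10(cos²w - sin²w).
10(cos²w - sin²w) = 10(cos(2w)) (using Double angle)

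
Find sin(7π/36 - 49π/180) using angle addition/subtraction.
sin(7π/36 - 49π/180) = sin 7π/36 cos 49π/180 - cos 7π/36 sin 49π/180 = -0.2419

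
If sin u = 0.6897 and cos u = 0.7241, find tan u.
tan u = sin u / cos u = 0.9525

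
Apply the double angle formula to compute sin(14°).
sin(14°) = 2 sin 7° cos 7° = 0.2419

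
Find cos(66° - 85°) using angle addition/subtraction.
cos(66° - 85°) = cos 66° cos 85° + sin 66° sin 85° = 0.9455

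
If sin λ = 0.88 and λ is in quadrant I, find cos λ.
cos λ = 0.475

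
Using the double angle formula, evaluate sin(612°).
sin(612°) = 2 sin 306° cos 306° = -0.9511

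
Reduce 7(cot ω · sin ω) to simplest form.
7(cot ω · sin ω) = 7(cos ω) (using Quotient identity)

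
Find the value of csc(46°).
csc(46°) = 1.39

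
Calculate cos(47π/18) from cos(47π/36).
cos(47π/18) = cos²47π/36 - sin²47π/36 = -0.342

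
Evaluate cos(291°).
cos(291°) = 0.3584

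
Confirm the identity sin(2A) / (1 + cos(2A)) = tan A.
LHS = 2 sin A cos A / (2cos²A) = sin A/cos A = tan A = RHS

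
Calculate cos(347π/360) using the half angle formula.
cos(347π/360) = -√((1 + cos 347π/180)/2) = -0.9936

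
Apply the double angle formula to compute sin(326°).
sin(326°) = 2 sin 163° cos 163° = -0.5592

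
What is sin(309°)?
sin(309°) = -0.7771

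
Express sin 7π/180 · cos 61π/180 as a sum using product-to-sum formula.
sin 7π/180 cos 61π/180 = (1/2)[sin(7π/180+61π/180) + sin(7π/180-61π/180)]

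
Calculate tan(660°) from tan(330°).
tan(660°) = 2 tan 330° / (1 - tan²330°) = -√3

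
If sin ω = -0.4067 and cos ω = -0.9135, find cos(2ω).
cos(2ω) = cos²ω - sin²ω = 0.6691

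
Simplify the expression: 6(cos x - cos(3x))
6(cos x - cos(3x)) = 6(2 sin(2x) sin x) (using Sum-to-product)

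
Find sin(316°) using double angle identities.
sin(316°) = 2 sin 158° cos 158° = -0.6947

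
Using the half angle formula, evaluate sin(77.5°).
sin(77.5°) = √((1 - cos 155°)/2) = 0.9763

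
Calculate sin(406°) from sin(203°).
sin(406°) = 2 sin 203° cos 203° = 0.7193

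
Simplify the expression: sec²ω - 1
sec²ω - 1 = tan²ω (using Pythagorean identity)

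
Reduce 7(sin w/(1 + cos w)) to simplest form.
7(sin w/(1 + cos w)) = 7(tan(w/2)) (using Half angle)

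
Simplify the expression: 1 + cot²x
1 + cot²x = csc²x (using Pythagorean identity)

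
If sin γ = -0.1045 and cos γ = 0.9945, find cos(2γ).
cos(2γ) = cos²γ - sin²γ = 0.9781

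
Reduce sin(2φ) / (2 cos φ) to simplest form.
sin(2φ) / (2 cos φ) = sin φ (using Double angle)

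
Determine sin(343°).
sin(343°) = -0.2924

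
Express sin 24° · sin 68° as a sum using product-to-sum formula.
sin 24° sin 68° = (1/2)[cos(24°-68°) - cos(24°+68°)]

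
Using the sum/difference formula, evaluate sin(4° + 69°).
sin(4° + 69°) = sin 4° cos 69° + cos 4° sin 69° = 0.9563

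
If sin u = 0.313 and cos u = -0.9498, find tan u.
tan u = sin u / cos u = -0.3295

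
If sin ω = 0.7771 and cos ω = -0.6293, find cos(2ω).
cos(2ω) = cos²ω - sin²ω = -0.2079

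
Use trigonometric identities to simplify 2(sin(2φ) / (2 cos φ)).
2(sin(2φ) / (2 cos φ)) = 2(sin φ) (using Double angle)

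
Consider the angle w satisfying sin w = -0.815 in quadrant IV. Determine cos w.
cos w = √(1 - sin²w) = 0.5795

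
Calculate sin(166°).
sin(166°) = 0.2419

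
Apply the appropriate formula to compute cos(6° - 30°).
cos(6° - 30°) = cos 6° cos 30° + sin 6° sin 30° = 0.9135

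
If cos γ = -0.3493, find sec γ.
sec γ = 1/cos γ = -2.863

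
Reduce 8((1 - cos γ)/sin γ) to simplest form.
8((1 - cos γ)/sin γ) = 8(tan(γ/2)) (using Half angle)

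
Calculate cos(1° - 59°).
cos(1° - 59°) = cos 1° cos 59° + sin 1° sin 59° = 0.5299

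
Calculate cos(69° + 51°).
cos(69° + 51°) = cos 69° cos 51° - sin 69° sin 51° = -1/2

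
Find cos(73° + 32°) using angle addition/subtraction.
cos(73° + 32°) = cos 73° cos 32° - sin 73° sin 32° = -(√6-√2)/4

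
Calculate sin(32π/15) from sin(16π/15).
sin(32π/15) = 2 sin 16π/15 cos 16π/15 = 0.4067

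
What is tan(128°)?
tan(128°) = -1.28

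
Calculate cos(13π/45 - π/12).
cos(13π/45 - π/12) = cos 13π/45 cos π/12 + sin 13π/45 sin π/12 = 0.7986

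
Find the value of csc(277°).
csc(277°) = -1.008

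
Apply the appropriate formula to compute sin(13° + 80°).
sin(13° + 80°) = sin 13° cos 80° + cos 13° sin 80° = 0.9986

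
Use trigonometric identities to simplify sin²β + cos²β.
sin²β + cos²β = 1 (using Pythagorean identity)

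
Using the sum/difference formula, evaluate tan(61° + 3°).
tan(61° + 3°) = (tan 61° + tan 3°)/(1 - tan 61° tan 3°) = 2.05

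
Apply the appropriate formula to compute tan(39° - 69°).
tan(39° - 69°) = (tan 39° - tan 69°)/(1 + tan 39° tan 69°) = -√3/3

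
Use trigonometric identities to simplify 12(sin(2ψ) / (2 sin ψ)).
12(sin(2ψ) / (2 sin ψ)) = 12(cos ψ) (using Double angle)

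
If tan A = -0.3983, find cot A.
cot A = 1/tan A = -2.511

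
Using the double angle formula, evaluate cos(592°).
cos(592°) = cos²296° - sin²296° = -0.6157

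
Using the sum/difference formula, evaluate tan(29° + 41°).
tan(29° + 41°) = (tan 29° + tan 41°)/(1 - tan 29° tan 41°) = 2.747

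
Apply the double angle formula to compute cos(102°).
cos(102°) = 1 - 2sin²51° = -0.2079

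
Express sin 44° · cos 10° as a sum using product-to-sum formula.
sin 44° cos 10° = (1/2)[sin(44°+10°) + sin(44°-10°)]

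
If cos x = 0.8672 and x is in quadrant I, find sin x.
sin x = 0.498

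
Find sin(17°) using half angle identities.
sin(17°) = √((1 - cos 34°)/2) = 0.2924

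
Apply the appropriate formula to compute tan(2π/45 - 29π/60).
tan(2π/45 - 29π/60) = (tan 2π/45 - tan 29π/60)/(1 + tan 2π/45 tan 29π/60) = -5.145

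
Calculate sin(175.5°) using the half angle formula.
sin(175.5°) = √((1 - cos 351°)/2) = 0.07846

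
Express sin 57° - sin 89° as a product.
sin 57° - sin 89° = 2 cos(73°) sin(-16°)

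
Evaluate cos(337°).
cos(337°) = 0.9205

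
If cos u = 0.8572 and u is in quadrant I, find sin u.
sin u = 0.515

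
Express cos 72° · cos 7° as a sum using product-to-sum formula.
cos 72° cos 7° = (1/2)[cos(72°-7°) + cos(72°+7°)]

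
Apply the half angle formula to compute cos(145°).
cos(145°) = -√((1 + cos 290°)/2) = -0.8192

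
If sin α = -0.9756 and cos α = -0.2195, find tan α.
tan α = sin α / cos α = 4.445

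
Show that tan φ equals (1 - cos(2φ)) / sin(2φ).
RHS = 2sin²φ / (2 sin φ cos φ) = sin φ/cos φ = tan φ = LHS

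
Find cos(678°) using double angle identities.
cos(678°) = 2cos²339° - 1 = 0.7431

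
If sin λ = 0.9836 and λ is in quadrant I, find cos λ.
cos λ = 0.1804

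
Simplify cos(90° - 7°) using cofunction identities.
cos(90° - 7°) = sin(7°)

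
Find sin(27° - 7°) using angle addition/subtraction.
sin(27° - 7°) = sin 27° cos 7° - cos 27° sin 7° = 0.342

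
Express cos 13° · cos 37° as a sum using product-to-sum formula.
cos 13° cos 37° = (1/2)[cos(13°-37°) + cos(13°+37°)]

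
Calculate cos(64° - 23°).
cos(64° - 23°) = cos 64° cos 23° + sin 64° sin 23° = 0.7547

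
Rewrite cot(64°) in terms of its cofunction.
cot(64°) = tan(90° - 64°) = tan(26°)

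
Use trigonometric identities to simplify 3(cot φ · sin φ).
3(cot φ · sin φ) = 3(cos φ) (using Quotient identity)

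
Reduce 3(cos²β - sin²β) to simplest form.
3(cos²β - sin²β) = 3(cos(2β)) (using Double angle)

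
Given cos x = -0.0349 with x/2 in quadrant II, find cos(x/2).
cos(x/2) = ±√((1 + cos x)/2); negative since x/2 ∈ QII, so cos(x/2) = -0.6947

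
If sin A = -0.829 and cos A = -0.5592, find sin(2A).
sin(2A) = 2 sin A cos A = 0.9272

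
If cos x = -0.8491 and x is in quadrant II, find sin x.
sin x = 0.5282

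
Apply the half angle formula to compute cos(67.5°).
cos(67.5°) = √((1 + cos 135°)/2) = √(2-√2)/2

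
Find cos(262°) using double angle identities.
cos(262°) = cos²131° - sin²131° = -0.1392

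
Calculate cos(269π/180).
cos(269π/180) = -0.01745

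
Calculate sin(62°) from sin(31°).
sin(62°) = 2 sin 31° cos 31° = 0.8829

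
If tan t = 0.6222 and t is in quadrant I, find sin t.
sin t = 0.5283 (using tan²t + 1 = sec²t)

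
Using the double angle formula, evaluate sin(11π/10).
sin(11π/10) = 2 sin 11π/20 cos 11π/20 = -0.309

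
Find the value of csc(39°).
csc(39°) = 1.589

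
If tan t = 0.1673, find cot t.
cot t = 1/tan t = 5.977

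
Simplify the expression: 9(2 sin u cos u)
9(2 sin u cos u) = 9(sin(2u)) (using Double angle)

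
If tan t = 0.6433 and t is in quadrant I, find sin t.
sin t = 0.541 (using tan²t + 1 = sec²t)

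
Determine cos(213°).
cos(213°) = -0.8387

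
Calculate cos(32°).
cos(32°) = 0.848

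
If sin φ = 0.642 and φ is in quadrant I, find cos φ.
cos φ = 0.7667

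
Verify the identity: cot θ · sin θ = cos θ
LHS = (cos θ/sin θ) · sin θ = cos θ = RHS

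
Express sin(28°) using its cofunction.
sin(28°) = cos(90° - 28°) = cos(62°)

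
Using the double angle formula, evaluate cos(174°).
cos(174°) = 2cos²87° - 1 = -0.9945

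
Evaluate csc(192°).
csc(192°) = -4.81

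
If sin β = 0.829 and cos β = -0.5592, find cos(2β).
cos(2β) = cos²β - sin²β = -0.3745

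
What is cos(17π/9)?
cos(17π/9) = 0.9397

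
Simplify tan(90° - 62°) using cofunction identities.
tan(90° - 62°) = cot(62°)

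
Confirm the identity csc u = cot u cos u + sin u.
RHS = cos²u/sin u + sin u = (cos²u + sin²u)/sin u = 1/sin u = csc u = LHS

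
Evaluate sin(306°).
sin(306°) = -0.809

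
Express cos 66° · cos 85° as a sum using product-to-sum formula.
cos 66° cos 85° = (1/2)[cos(66°-85°) + cos(66°+85°)]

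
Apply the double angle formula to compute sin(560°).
sin(560°) = 2 sin 280° cos 280° = -0.342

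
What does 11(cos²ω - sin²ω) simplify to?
11(cos²ω - sin²ω) = 11(cos(2ω)) (using Double angle)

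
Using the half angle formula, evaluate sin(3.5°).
sin(3.5°) = √((1 - cos 7°)/2) = 0.06105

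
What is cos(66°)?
cos(66°) = 0.4067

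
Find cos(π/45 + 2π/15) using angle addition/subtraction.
cos(π/45 + 2π/15) = cos π/45 cos 2π/15 - sin π/45 sin 2π/15 = 0.8829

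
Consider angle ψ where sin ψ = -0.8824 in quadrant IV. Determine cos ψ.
cos ψ = √(1 - sin²ψ) = 0.4705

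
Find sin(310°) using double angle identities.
sin(310°) = 2 sin 155° cos 155° = -0.766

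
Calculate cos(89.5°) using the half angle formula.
cos(89.5°) = √((1 + cos 179°)/2) = 0.008727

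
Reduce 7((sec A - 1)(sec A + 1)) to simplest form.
7((sec A - 1)(sec A + 1)) = 7(tan²A) (using Diff. of squares)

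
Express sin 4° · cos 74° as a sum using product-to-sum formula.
sin 4° cos 74° = (1/2)[sin(4°+74°) + sin(4°-74°)]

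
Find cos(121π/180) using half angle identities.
cos(121π/180) = -√((1 + cos 121π/90)/2) = -0.515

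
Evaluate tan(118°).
tan(118°) = -1.881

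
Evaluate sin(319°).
sin(319°) = -0.6561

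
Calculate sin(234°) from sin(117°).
sin(234°) = 2 sin 117° cos 117° = -0.809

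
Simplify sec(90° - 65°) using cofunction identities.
sec(90° - 65°) = csc(65°)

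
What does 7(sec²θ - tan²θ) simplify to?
7(sec²θ - tan²θ) = 7 (using Pythagorean identity)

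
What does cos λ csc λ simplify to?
cos λ csc λ = cot λ (using Reciprocal + quotient)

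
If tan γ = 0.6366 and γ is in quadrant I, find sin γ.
sin γ = 0.537 (using tan²γ + 1 = sec²γ)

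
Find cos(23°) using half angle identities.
cos(23°) = √((1 + cos 46°)/2) = 0.9205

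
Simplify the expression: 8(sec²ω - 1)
8(sec²ω - 1) = 8(tan²ω) (using Pythagorean identity)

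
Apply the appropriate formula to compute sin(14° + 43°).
sin(14° + 43°) = sin 14° cos 43° + cos 14° sin 43° = 0.8387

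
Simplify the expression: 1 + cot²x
1 + cot²x = csc²x (using Pythagorean identity)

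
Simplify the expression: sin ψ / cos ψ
sin ψ / cos ψ = tan ψ (using Quotient identity)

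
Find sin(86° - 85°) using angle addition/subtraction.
sin(86° - 85°) = sin 86° cos 85° - cos 86° sin 85° = 0.01745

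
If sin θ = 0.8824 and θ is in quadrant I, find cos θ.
cos θ = 0.4705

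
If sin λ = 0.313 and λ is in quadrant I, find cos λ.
cos λ = 0.9498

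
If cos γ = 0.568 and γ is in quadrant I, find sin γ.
sin γ = 0.823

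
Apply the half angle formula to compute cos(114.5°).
cos(114.5°) = -√((1 + cos 229°)/2) = -0.4147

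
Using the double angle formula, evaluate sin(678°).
sin(678°) = 2 sin 339° cos 339° = -0.6691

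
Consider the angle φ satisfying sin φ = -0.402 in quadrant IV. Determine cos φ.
cos φ = √(1 - sin²φ) = 0.9156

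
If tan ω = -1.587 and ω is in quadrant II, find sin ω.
sin ω = 0.846 (using tan²ω + 1 = sec²ω)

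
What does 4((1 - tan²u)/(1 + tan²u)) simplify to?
4((1 - tan²u)/(1 + tan²u)) = 4(cos(2u)) (using Double angle)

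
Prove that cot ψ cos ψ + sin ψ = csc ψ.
LHS = cos²ψ/sin ψ + sin ψ = (cos²ψ + sin²ψ)/sin ψ = 1/sin ψ = csc ψ = RHS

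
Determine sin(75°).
sin(75°) = (√6+√2)/4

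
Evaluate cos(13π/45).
cos(13π/45) = 0.6157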